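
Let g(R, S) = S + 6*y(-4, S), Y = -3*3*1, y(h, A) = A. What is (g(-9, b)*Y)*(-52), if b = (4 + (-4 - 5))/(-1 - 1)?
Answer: 8190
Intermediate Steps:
b = 5/2 (b = (4 - 9)/(-2) = -5*(-1/2) = 5/2 ≈ 2.5000)
Y = -9 (Y = -9*1 = -9)
g(R, S) = 7*S (g(R, S) = S + 6*S = 7*S)
(g(-9, b)*Y)*(-52) = ((7*(5/2))*(-9))*(-52) = ((35/2)*(-9))*(-52) = -315/2*(-52) = 8190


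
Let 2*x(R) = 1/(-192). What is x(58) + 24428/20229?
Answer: 3120041/2589312 ≈ 1.2050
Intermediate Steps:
x(R) = -1/384 (x(R) = (1/2)/(-192) = (1/2)*(-1/192) = -1/384)
x(58) + 24428/20229 = -1/384 + 24428/20229 = 3120041/2589312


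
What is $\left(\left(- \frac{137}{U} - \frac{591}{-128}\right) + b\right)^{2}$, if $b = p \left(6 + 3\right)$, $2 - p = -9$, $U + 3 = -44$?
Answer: $\frac{410748964609}{36192256} \approx 11349.0$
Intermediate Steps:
$U = -47$ ($U = -3 - 44 = -47$)
$p = 11$ ($p = 2 - -9 = 2 + 9 = 11$)
$b = 99$ ($b = 11 \left(6 + 3\right) = 11 \cdot 9 = 99$)
$\left(\left(- \frac{137}{U} - \frac{591}{-128}\right) + b\right)^{2} = \left(\left(- \frac{137}{-47} - \frac{591}{-128}\right) + 99\right)^{2} = \left(\left(\left(-137\right) \left(- \frac{1}{47}\right) - - \frac{591}{128}\right) + 99\right)^{2} = \left(\left(\frac{137}{47} + \frac{591}{128}\right) + 99\right)^{2} = \left(\frac{45313}{6016} + 99\right)^{2} = \left(\frac{640897}{6016}\right)^{2} = \frac{410748964609}{36192256}$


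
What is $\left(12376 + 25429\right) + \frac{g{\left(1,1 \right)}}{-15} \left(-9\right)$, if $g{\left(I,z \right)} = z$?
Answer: $\frac{189028}{5} \approx 37806.0$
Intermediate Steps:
$\left(12376 + 25429\right) + \frac{g{\left(1,1 \right)}}{-15} \left(-9\right) = \left(12376 + 25429\right) + \frac{1}{-15} \cdot 1 \left(-9\right) = 37805 + \left(- \frac{1}{15}\right) 1 \left(-9\right) = 37805 - - \frac{3}{5} = 37805 + \frac{3}{5} = \frac{189028}{5}$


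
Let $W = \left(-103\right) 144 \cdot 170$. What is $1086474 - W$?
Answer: $3607914$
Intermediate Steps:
$W = -2521440$ ($W = \left(-14832\right) 170 = -2521440$)
$1086474 - W = 1086474 - -2521440 = 1086474 + 2521440 = 3607914$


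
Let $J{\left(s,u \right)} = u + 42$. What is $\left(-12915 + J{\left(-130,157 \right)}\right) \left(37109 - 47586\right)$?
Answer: $133225532$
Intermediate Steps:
$J{\left(s,u \right)} = 42 + u$
$\left(-12915 + J{\left(-130,157 \right)}\right) \left(37109 - 47586\right) = \left(-12915 + \left(42 + 157\right)\right) \left(37109 - 47586\right) = \left(-12915 + 199\right) \left(-10477\right) = \left(-12716\right) \left(-10477\right) = 133225532$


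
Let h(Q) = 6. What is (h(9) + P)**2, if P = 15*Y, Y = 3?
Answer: 2601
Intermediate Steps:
P = 45 (P = 15*3 = 45)
(h(9) + P)**2 = (6 + 45)**2 = 51**2 = 2601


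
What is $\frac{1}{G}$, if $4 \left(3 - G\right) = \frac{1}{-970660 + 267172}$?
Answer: $\frac{2813952}{8441857} \approx 0.33333$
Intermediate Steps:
$G = \frac{8441857}{2813952}$ ($G = 3 - \frac{1}{4 \left(-970660 + 267172\right)} = 3 - \frac{1}{4 \left(-703488\right)} = 3 - - \frac{1}{2813952} = 3 + \frac{1}{2813952} = \frac{8441857}{2813952} \approx 3.0$)
$\frac{1}{G} = \frac{1}{\frac{8441857}{2813952}} = \frac{2813952}{8441857}$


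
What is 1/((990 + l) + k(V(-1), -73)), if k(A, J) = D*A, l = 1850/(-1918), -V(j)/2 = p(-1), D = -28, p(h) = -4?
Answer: 959/733669 ≈ 0.0013071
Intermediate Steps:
V(j) = 8 (V(j) = -2*(-4) = 8)
l = -925/959 (l = 1850*(-1/1918) = -925/959 ≈ -0.96455)
k(A, J) = -28*A
1/((990 + l) + k(V(-1), -73)) = 1/((990 - 925/959) - 28*8) = 1/(948485/959 - 224) = 1/(733669/959) = 959/733669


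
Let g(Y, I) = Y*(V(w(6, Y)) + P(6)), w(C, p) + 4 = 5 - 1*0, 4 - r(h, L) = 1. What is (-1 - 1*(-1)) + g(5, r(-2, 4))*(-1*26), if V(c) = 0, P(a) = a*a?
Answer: -4680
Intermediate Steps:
r(h, L) = 3 (r(h, L) = 4 - 1*1 = 4 - 1 = 3)
w(C, p) = 1 (w(C, p) = -4 + (5 - 1*0) = -4 + (5 + 0) = -4 + 5 = 1)
P(a) = a**2
g(Y, I) = 36*Y (g(Y, I) = Y*(0 + 6**2) = Y*(0 + 36) = Y*36 = 36*Y)
(-1 - 1*(-1)) + g(5, r(-2, 4))*(-1*26) = (-1 - 1*(-1)) + (36*5)*(-1*26) = (-1 + 1) + 180*(-26) = 0 - 4680 = -4680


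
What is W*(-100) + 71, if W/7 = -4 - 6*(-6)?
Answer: -22329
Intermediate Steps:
W = 224 (W = 7*(-4 - 6*(-6)) = 7*(-4 + 36) = 7*32 = 224)
W*(-100) + 71 = 224*(-100) + 71 = -22400 + 71 = -22329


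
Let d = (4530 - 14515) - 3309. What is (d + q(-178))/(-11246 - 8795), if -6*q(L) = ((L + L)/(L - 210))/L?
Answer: 15474215/23327724 ≈ 0.66334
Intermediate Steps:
q(L) = -1/(3*(-210 + L)) (q(L) = -(L + L)/(L - 210)/(6*L) = -(2*L)/(-210 + L)/(6*L) = -2*L/(-210 + L)/(6*L) = -1/(3*(-210 + L)))
d = -13294 (d = -9985 - 3309 = -13294)
(d + q(-178))/(-11246 - 8795) = (-13294 - 1/(-630 + 3*(-178)))/(-11246 - 8795) = (-13294 - 1/(-630 - 534))/(-20041) = (-13294 - 1/(-1164))*(-1/20041) = (-13294 - 1*(-1/1164))*(-1/20041) = (-13294 + 1/1164)*(-1/20041) = -15474215/1164*(-1/20041) = 15474215/23327724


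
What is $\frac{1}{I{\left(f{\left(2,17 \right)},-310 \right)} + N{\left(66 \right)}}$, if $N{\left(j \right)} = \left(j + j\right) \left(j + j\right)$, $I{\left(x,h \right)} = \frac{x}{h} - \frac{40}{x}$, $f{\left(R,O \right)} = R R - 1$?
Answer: $\frac{930}{16191911} \approx 5.7436 \cdot 10^{-5}$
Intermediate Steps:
$f{\left(R,O \right)} = -1 + R^{2}$ ($f{\left(R,O \right)} = R^{2} - 1 = -1 + R^{2}$)
$I{\left(x,h \right)} = - \frac{40}{x} + \frac{x}{h}$
$N{\left(j \right)} = 4 j^{2}$ ($N{\left(j \right)} = 2 j 2 j = 4 j^{2}$)
$\frac{1}{I{\left(f{\left(2,17 \right)},-310 \right)} + N{\left(66 \right)}} = \frac{1}{\left(- \frac{40}{-1 + 2^{2}} + \frac{-1 + 2^{2}}{-310}\right) + 4 \cdot 66^{2}} = \frac{1}{\left(- \frac{40}{-1 + 4} + \left(-1 + 4\right) \left(- \frac{1}{310}\right)\right) + 4 \cdot 4356} = \frac{1}{\left(- \frac{40}{3} + 3 \left(- \frac{1}{310}\right)\right) + 17424} = \frac{1}{\left(\left(-40\right) \frac{1}{3} - \frac{3}{310}\right) + 17424} = \frac{1}{\left(- \frac{40}{3} - \frac{3}{310}\right) + 17424} = \frac{1}{- \frac{12409}{930} + 17424} = \frac{1}{\frac{16191911}{930}} = \frac{930}{16191911}$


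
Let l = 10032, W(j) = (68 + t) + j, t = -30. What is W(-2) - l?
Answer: -9996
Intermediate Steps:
W(j) = 38 + j (W(j) = (68 - 30) + j = 38 + j)
W(-2) - l = (38 - 2) - 1*10032 = 36 - 10032 = -9996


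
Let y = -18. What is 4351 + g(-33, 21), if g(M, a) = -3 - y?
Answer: 4366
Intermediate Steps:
g(M, a) = 15 (g(M, a) = -3 - 1*(-18) = -3 + 18 = 15)
4351 + g(-33, 21) = 4351 + 15 = 4366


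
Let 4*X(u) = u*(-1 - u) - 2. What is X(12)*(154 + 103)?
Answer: -20303/2 ≈ -10152.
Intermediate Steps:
X(u) = -1/2 + u*(-1 - u)/4 (X(u) = (u*(-1 - u) - 2)/4 = (-2 + u*(-1 - u))/4 = -1/2 + u*(-1 - u)/4)
X(12)*(154 + 103) = (-1/2 - 1/4*12 - 1/4*12**2)*(154 + 103) = (-1/2 - 3 - 1/4*144)*257 = (-1/2 - 3 - 36)*257 = -79/2*257 = -20303/2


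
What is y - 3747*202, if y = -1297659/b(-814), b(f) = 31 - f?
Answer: -640873089/845 ≈ -7.5843e+5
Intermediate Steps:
y = -1297659/845 (y = -1297659/(31 - 1*(-814)) = -1297659/(31 + 814) = -1297659/845 ≈ -1535.7)
y - 3747*202 = -1297659/845 - 3747*202 = -1297659/845 - 756894 = -640873089/845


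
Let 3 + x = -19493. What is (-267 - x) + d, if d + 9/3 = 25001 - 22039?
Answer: 22188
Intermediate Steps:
d = 2959 (d = -3 + (25001 - 22039) = -3 + 2962 = 2959)
x = -19496 (x = -3 - 19493 = -19496)
(-267 - x) + d = (-267 - 1*(-19496)) + 2959 = (-267 + 19496) + 2959 = 19229 + 2959 = 22188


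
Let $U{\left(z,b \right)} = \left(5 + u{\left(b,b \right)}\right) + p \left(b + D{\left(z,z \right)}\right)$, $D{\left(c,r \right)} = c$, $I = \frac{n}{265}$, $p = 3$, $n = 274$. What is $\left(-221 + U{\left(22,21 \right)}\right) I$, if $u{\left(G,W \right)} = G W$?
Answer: $\frac{96996}{265} \approx 366.02$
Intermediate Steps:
$I = \frac{274}{265} \approx 1.034$
$U{\left(z,b \right)} = 5 + b^{2} + 3 b + 3 z$ ($U{\left(z,b \right)} = \left(5 + b b\right) + 3 \left(b + z\right) = \left(5 + b^{2}\right) + \left(3 b + 3 z\right) = 5 + b^{2} + 3 b + 3 z$)
$\left(-221 + U{\left(22,21 \right)}\right) I = \left(-221 + \left(5 + 21^{2} + 3 \cdot 21 + 3 \cdot 22\right)\right) \frac{274}{265} = \left(-221 + \left(5 + 441 + 63 + 66\right)\right) \frac{274}{265} = \left(-221 + 575\right) \frac{274}{265} = 354 \cdot \frac{274}{265} = \frac{96996}{265}$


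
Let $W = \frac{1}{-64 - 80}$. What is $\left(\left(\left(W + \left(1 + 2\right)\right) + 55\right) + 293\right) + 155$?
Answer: $\frac{72863}{144} \approx 505.99$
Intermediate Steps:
$W = - \frac{1}{144}$ ($W = \frac{1}{-144} = - \frac{1}{144} \approx -0.0069444$)
$\left(\left(\left(W + \left(1 + 2\right)\right) + 55\right) + 293\right) + 155 = \left(\left(\left(- \frac{1}{144} + \left(1 + 2\right)\right) + 55\right) + 293\right) + 155 = \left(\left(\left(- \frac{1}{144} + 3\right) + 55\right) + 293\right) + 155 = \left(\left(\frac{431}{144} + 55\right) + 293\right) + 155 = \left(\frac{8351}{144} + 293\right) + 155 = \frac{50543}{144} + 155 = \frac{72863}{144}$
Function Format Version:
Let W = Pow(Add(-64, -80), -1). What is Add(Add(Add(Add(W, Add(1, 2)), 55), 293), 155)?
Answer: Rational(72863, 144) ≈ 505.99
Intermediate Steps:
W = Rational(-1, 144) (W = Pow(-144, -1) = Rational(-1, 144) ≈ -0.0069444)
Add(Add(Add(Add(W, Add(1, 2)), 55), 293), 155) = Add(Add(Add(Add(Rational(-1, 144), Add(1, 2)), 55), 293), 155) = Add(Add(Add(Add(Rational(-1, 144), 3), 55), 293), 155) = Add(Add(Add(Rational(431, 144), 55), 293), 155) = Add(Add(Rational(8351, 144), 293), 155) = Add(Rational(50543, 144), 155) = Rational(72863, 144)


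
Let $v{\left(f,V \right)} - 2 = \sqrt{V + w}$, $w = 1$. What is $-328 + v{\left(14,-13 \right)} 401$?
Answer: $474 + 802 i \sqrt{3} \approx 474.0 + 1389.1 i$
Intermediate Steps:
$v{\left(f,V \right)} = 2 + \sqrt{1 + V}$ ($v{\left(f,V \right)} = 2 + \sqrt{V + 1} = 2 + \sqrt{1 + V}$)
$-328 + v{\left(14,-13 \right)} 401 = -328 + \left(2 + \sqrt{1 - 13}\right) 401 = -328 + \left(2 + \sqrt{-12}\right) 401 = -328 + \left(2 + 2 i \sqrt{3}\right) 401 = -328 + \left(802 + 802 i \sqrt{3}\right) = 474 + 802 i \sqrt{3}$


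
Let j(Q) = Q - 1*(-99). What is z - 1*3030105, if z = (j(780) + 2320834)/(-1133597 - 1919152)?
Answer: -9250152330358/3052749 ≈ -3.0301e+6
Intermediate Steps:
j(Q) = 99 + Q (j(Q) = Q + 99 = 99 + Q)
z = -2321713/3052749 (z = ((99 + 780) + 2320834)/(-1133597 - 1919152) = (879 + 2320834)/(-3052749) = 2321713*(-1/3052749) = -2321713/3052749 ≈ -0.76053)
z - 1*3030105 = -2321713/3052749 - 1*3030105 = -2321713/3052749 - 3030105 = -9250152330358/3052749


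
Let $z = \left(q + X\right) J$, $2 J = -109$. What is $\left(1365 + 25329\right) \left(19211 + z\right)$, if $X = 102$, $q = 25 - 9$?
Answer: $341149320$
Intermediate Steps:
$q = 16$
$J = - \frac{109}{2}$ ($J = \frac{1}{2} \left(-109\right) = - \frac{109}{2} \approx -54.5$)
$z = -6431$ ($z = \left(16 + 102\right) \left(- \frac{109}{2}\right) = 118 \left(- \frac{109}{2}\right) = -6431$)
$\left(1365 + 25329\right) \left(19211 + z\right) = \left(1365 + 25329\right) \left(19211 - 6431\right) = 26694 \cdot 12780 = 341149320$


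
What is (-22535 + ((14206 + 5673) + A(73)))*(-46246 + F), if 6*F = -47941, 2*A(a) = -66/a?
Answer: 63105190057/438 ≈ 1.4408e+8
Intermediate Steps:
A(a) = -33/a (A(a) = (-66/a)/2 = -33/a)
F = -47941/6 (F = (1/6)*(-47941) = -47941/6 ≈ -7990.2)
(-22535 + ((14206 + 5673) + A(73)))*(-46246 + F) = (-22535 + ((14206 + 5673) - 33/73))*(-46246 - 47941/6) = (-22535 + (19879 - 33*1/73))*(-325417/6) = (-22535 + (19879 - 33/73))*(-325417/6) = (-22535 + 1451134/73)*(-325417/6) = -193921/73*(-325417/6) = 63105190057/438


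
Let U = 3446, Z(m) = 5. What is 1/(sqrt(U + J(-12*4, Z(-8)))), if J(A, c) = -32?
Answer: sqrt(3414)/3414 ≈ 0.017115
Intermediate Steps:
1/(sqrt(U + J(-12*4, Z(-8)))) = 1/(sqrt(3446 - 32)) = 1/(sqrt(3414)) = sqrt(3414)/3414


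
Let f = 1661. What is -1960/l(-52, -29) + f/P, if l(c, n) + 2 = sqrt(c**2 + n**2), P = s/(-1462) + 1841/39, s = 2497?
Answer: 325188022538/9185917019 - 1960*sqrt(3545)/3541 ≈ 2.4444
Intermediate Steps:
P = 2594159/57018 (P = 2497/(-1462) + 1841/39 = 2497*(-1/1462) + 1841*(1/39) = -2497/1462 + 1841/39 = 2594159/57018 ≈ 45.497)
l(c, n) = -2 + sqrt(c**2 + n**2)
-1960/l(-52, -29) + f/P = -1960/(-2 + sqrt((-52)**2 + (-29)**2)) + 1661/(2594159/57018) = -1960/(-2 + sqrt(2704 + 841)) + 1661*(57018/2594159) = -1960/(-2 + sqrt(3545)) + 94706898/2594159 = 94706898/2594159 - 1960/(-2 + sqrt(3545))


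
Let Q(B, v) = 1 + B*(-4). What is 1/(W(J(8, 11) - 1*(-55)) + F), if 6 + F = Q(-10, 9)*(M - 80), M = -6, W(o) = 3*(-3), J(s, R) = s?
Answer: -1/3541 ≈ -0.00028241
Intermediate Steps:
Q(B, v) = 1 - 4*B
W(o) = -9
F = -3532 (F = -6 + (1 - 4*(-10))*(-6 - 80) = -6 + (1 + 40)*(-86) = -6 + 41*(-86) = -6 - 3526 = -3532)
1/(W(J(8, 11) - 1*(-55)) + F) = 1/(-9 - 3532) = 1/(-3541) = -1/3541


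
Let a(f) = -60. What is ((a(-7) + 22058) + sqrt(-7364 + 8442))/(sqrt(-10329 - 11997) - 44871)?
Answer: -329024086/671142989 - 104699*sqrt(22)/671142989 - 1341878*I*sqrt(6)/2013428967 - 854*I*sqrt(33)/2013428967 ≈ -0.49098 - 0.0016349*I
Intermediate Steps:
((a(-7) + 22058) + sqrt(-7364 + 8442))/(sqrt(-10329 - 11997) - 44871) = ((-60 + 22058) + sqrt(-7364 + 8442))/(sqrt(-10329 - 11997) - 44871) = (21998 + sqrt(1078))/(sqrt(-22326) - 44871) = (21998 + 7*sqrt(22))/(61*I*sqrt(6) - 44871) = (21998 + 7*sqrt(22))/(-44871 + 61*I*sqrt(6))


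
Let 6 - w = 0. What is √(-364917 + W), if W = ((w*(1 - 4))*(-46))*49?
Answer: I*√324345 ≈ 569.51*I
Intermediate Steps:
w = 6 (w = 6 - 1*0 = 6 + 0 = 6)
W = 40572 (W = ((6*(1 - 4))*(-46))*49 = ((6*(-3))*(-46))*49 = -18*(-46)*49 = 828*49 = 40572)
√(-364917 + W) = √(-364917 + 40572) = √(-324345) = I*√324345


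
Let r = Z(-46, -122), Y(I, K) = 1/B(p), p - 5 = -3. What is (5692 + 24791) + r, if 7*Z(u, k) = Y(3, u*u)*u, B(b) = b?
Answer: 213358/7 ≈ 30480.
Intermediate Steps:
p = 2 (p = 5 - 3 = 2)
Y(I, K) = 1/2
Z(u, k) = u/14 (Z(u, k) = (u/2)/7 = u/14)
r = -23/7 (r = (1/14)*(-46) = -23/7 ≈ -3.2857)
(5692 + 24791) + r = (5692 + 24791) - 23/7 = 30483 - 23/7 = 213358/7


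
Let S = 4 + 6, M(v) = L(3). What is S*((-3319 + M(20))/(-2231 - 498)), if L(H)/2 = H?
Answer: 33130/2729 ≈ 12.140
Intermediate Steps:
L(H) = 2*H
M(v) = 6 (M(v) = 2*3 = 6)
S = 10
S*((-3319 + M(20))/(-2231 - 498)) = 10*((-3319 + 6)/(-2231 - 498)) = 10*(-3313/(-2729)) = 10*(-3313*(-1/2729)) = 10*(3313/2729) = 33130/2729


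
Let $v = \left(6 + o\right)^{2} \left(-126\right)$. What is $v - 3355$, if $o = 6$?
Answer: $-21499$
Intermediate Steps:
$v = -18144$ ($v = \left(6 + 6\right)^{2} \left(-126\right) = 12^{2} \left(-126\right) = 144 \left(-126\right) = -18144$)
$v - 3355 = -18144 - 3355 = -21499$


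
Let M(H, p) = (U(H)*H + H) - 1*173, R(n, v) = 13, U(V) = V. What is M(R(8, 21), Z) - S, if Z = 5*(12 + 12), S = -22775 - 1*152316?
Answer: 175100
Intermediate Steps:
S = -175091 (S = -22775 - 152316 = -175091)
Z = 120 (Z = 5*24 = 120)
M(H, p) = -173 + H + H² (M(H, p) = (H*H + H) - 1*173 = (H² + H) - 173 = (H + H²) - 173 = -173 + H + H²)
M(R(8, 21), Z) - S = (-173 + 13 + 13²) - 1*(-175091) = (-173 + 13 + 169) + 175091 = 9 + 175091 = 175100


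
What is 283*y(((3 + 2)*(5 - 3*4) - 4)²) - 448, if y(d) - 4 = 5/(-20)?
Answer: 2453/4 ≈ 613.25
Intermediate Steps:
y(d) = 15/4 (y(d) = 4 + 5/(-20) = 4 + 5*(-1/20) = 4 - ¼ = 15/4)
283*y(((3 + 2)*(5 - 3*4) - 4)²) - 448 = 283*(15/4) - 448 = 4245/4 - 448 = 2453/4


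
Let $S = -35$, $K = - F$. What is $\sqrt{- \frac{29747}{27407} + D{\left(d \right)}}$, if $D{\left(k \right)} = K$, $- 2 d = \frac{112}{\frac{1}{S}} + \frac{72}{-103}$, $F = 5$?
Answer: $\frac{19 i \sqrt{12662034}}{27407} \approx 2.4669 i$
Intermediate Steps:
$K = -5$ ($K = \left(-1\right) 5 = -5$)
$d = \frac{201916}{103}$ ($d = - \frac{\frac{112}{\frac{1}{-35}} + \frac{72}{-103}}{2} = - \frac{\frac{112}{- \frac{1}{35}} + 72 \left(- \frac{1}{103}\right)}{2} = - \frac{112 \left(-35\right) - \frac{72}{103}}{2} = - \frac{-3920 - \frac{72}{103}}{2} = \left(- \frac{1}{2}\right) \left(- \frac{403832}{103}\right) = \frac{201916}{103} \approx 1960.3$)
$D{\left(k \right)} = -5$
$\sqrt{- \frac{29747}{27407} + D{\left(d \right)}} = \sqrt{- \frac{29747}{27407} - 5} = \sqrt{- \frac{166782}{27407}} = \frac{19 i \sqrt{12662034}}{27407}$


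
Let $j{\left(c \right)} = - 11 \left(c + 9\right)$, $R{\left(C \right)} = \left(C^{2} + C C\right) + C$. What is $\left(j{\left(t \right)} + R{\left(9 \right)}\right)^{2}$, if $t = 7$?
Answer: $25$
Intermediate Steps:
$R{\left(C \right)} = C + 2 C^{2}$ ($R{\left(C \right)} = \left(C^{2} + C^{2}\right) + C = 2 C^{2} + C = C + 2 C^{2}$)
$j{\left(c \right)} = -99 - 11 c$ ($j{\left(c \right)} = - 11 \left(9 + c\right) = -99 - 11 c$)
$\left(j{\left(t \right)} + R{\left(9 \right)}\right)^{2} = \left(\left(-99 - 77\right) + 9 \left(1 + 2 \cdot 9\right)\right)^{2} = \left(\left(-99 - 77\right) + 9 \left(1 + 18\right)\right)^{2} = \left(-176 + 9 \cdot 19\right)^{2} = \left(-176 + 171\right)^{2} = \left(-5\right)^{2} = 25$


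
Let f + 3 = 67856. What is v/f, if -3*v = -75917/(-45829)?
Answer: -75917/9328905411 ≈ -8.1378e-6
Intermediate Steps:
f = 67853 (f = -3 + 67856 = 67853)
v = -75917/137487 (v = -(-75917)/(3*(-45829)) = -(-75917)*(-1)/(3*45829) = -⅓*75917/45829 = -75917/137487 ≈ -0.55218)
v/f = -75917/137487/67853 = -75917/137487*1/67853 = -75917/9328905411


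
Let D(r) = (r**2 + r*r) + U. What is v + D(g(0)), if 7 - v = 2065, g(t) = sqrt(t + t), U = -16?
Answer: -2074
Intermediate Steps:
g(t) = sqrt(2)*sqrt(t) (g(t) = sqrt(2*t) = sqrt(2)*sqrt(t))
D(r) = -16 + 2*r**2 (D(r) = (r**2 + r*r) - 16 = (r**2 + r**2) - 16 = 2*r**2 - 16 = -16 + 2*r**2)
v = -2058 (v = 7 - 1*2065 = 7 - 2065 = -2058)
v + D(g(0)) = -2058 + (-16 + 2*(sqrt(2)*sqrt(0))**2) = -2058 + (-16 + 2*(sqrt(2)*0)**2) = -2058 + (-16 + 2*0**2) = -2058 + (-16 + 2*0) = -2058 + (-16 + 0) = -2058 - 16 = -2074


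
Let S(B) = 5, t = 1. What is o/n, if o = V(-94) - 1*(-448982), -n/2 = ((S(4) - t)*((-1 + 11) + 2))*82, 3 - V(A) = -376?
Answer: -149787/2624 ≈ -57.083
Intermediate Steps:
V(A) = 379 (V(A) = 3 - 1*(-376) = 3 + 376 = 379)
n = -7872 (n = -2*(5 - 1*1)*((-1 + 11) + 2)*82 = -2*(5 - 1)*(10 + 2)*82 = -2*4*12*82 = -96*82 = -2*3936 = -7872)
o = 449361 (o = 379 - 1*(-448982) = 379 + 448982 = 449361)
o/n = 449361/(-7872) = 449361*(-1/7872) = -149787/2624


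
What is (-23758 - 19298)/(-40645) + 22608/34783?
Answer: 2416519008/1413755035 ≈ 1.7093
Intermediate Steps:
(-23758 - 19298)/(-40645) + 22608/34783 = -43056*(-1/40645) + 22608*(1/34783) = 43056/40645 + 22608/34783 = 2416519008/1413755035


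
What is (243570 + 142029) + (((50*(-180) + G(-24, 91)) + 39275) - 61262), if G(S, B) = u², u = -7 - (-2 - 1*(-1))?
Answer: 354648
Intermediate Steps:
u = -6 (u = -7 - (-2 + 1) = -7 - 1*(-1) = -7 + 1 = -6)
G(S, B) = 36 (G(S, B) = (-6)² = 36)
(243570 + 142029) + (((50*(-180) + G(-24, 91)) + 39275) - 61262) = (243570 + 142029) + (((50*(-180) + 36) + 39275) - 61262) = 385599 + (((-9000 + 36) + 39275) - 61262) = 385599 + ((-8964 + 39275) - 61262) = 385599 + (30311 - 61262) = 385599 - 30951 = 354648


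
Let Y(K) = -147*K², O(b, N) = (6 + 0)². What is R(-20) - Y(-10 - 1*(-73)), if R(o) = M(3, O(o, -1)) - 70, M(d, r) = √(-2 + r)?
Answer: 583373 + √34 ≈ 5.8338e+5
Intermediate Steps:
O(b, N) = 36 (O(b, N) = 6² = 36)
R(o) = -70 + √34 (R(o) = √(-2 + 36) - 70 = √34 - 70 = -70 + √34)
R(-20) - Y(-10 - 1*(-73)) = (-70 + √34) - (-147)*(-10 - 1*(-73))² = (-70 + √34) - (-147)*(-10 + 73)² = (-70 + √34) - (-147)*63² = (-70 + √34) - (-147)*3969 = (-70 + √34) - 1*(-583443) = (-70 + √34) + 583443 = 583373 + √34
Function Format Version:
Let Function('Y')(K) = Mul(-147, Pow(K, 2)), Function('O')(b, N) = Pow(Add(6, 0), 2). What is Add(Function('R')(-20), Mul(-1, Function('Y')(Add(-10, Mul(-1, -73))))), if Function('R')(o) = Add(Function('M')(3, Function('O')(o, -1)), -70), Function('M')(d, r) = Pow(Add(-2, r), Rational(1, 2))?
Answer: Add(583373, Pow(34, Rational(1, 2))) ≈ 5.8338e+5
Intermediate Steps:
Function('O')(b, N) = 36 (Function('O')(b, N) = Pow(6, 2) = 36)
Function('R')(o) = Add(-70, Pow(34, Rational(1, 2))) (Function('R')(o) = Add(Pow(Add(-2, 36), Rational(1, 2)), -70) = Add(Pow(34, Rational(1, 2)), -70) = Add(-70, Pow(34, Rational(1, 2))))
Add(Function('R')(-20), Mul(-1, Function('Y')(Add(-10, Mul(-1, -73))))) = Add(Add(-70, Pow(34, Rational(1, 2))), Mul(-1, Mul(-147, Pow(Add(-10, Mul(-1, -73)), 2)))) = Add(Add(-70, Pow(34, Rational(1, 2))), Mul(-1, Mul(-147, Pow(Add(-10, 73), 2)))) = Add(Add(-70, Pow(34, Rational(1, 2))), Mul(-1, Mul(-147, Pow(63, 2)))) = Add(Add(-70, Pow(34, Rational(1, 2))), Mul(-1, Mul(-147, 3969))) = Add(Add(-70, Pow(34, Rational(1, 2))), Mul(-1, -583443)) = Add(Add(-70, Pow(34, Rational(1, 2))), 583443) = Add(583373, Pow(34, Rational(1, 2)))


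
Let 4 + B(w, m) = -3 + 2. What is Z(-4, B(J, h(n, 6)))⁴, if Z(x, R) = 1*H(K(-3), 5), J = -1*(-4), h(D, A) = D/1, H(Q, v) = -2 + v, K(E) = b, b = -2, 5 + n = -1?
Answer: 81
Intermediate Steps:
n = -6 (n = -5 - 1 = -6)
K(E) = -2
h(D, A) = D (h(D, A) = D*1 = D)
J = 4
B(w, m) = -5 (B(w, m) = -4 + (-3 + 2) = -4 - 1 = -5)
Z(x, R) = 3 (Z(x, R) = 1*(-2 + 5) = 1*3 = 3)
Z(-4, B(J, h(n, 6)))⁴ = 3⁴ = 81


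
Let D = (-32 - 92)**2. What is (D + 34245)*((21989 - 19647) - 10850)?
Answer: -422175468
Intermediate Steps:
D = 15376 (D = (-124)**2 = 15376)
(D + 34245)*((21989 - 19647) - 10850) = (15376 + 34245)*((21989 - 19647) - 10850) = 49621*(2342 - 10850) = 49621*(-8508) = -422175468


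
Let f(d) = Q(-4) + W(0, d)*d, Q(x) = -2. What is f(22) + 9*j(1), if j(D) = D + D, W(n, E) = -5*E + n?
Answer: -2404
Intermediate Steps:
W(n, E) = n - 5*E
j(D) = 2*D
f(d) = -2 - 5*d² (f(d) = -2 + (0 - 5*d)*d = -2 + (-5*d)*d = -2 - 5*d²)
f(22) + 9*j(1) = (-2 - 5*22²) + 9*(2*1) = (-2 - 5*484) + 9*2 = (-2 - 2420) + 18 = -2422 + 18 = -2404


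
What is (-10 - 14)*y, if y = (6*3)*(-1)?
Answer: 432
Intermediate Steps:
y = -18 (y = 18*(-1) = -18)
(-10 - 14)*y = (-10 - 14)*(-18) = -24*(-18) = 432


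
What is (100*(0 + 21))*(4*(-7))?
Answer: -58800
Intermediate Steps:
(100*(0 + 21))*(4*(-7)) = (100*21)*(-28) = 2100*(-28) = -58800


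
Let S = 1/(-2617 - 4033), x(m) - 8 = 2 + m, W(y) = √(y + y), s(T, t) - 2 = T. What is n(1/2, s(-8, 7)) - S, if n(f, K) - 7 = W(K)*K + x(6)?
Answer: 152951/6650 - 12*I*√3 ≈ 23.0 - 20.785*I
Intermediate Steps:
s(T, t) = 2 + T
W(y) = √2*√y (W(y) = √(2*y) = √2*√y)
x(m) = 10 + m (x(m) = 8 + (2 + m) = 10 + m)
n(f, K) = 23 + √2*K^(3/2) (n(f, K) = 7 + ((√2*√K)*K + (10 + 6)) = 7 + (√2*K^(3/2) + 16) = 7 + (16 + √2*K^(3/2)) = 23 + √2*K^(3/2))
S = -1/6650 (S = 1/(-6650) = -1/6650 ≈ -0.00015038)
n(1/2, s(-8, 7)) - S = (23 + √2*(2 - 8)^(3/2)) - 1*(-1/6650) = (23 + √2*(-6)^(3/2)) + 1/6650 = (23 + √2*(-6*I*√6)) + 1/6650 = (23 - 12*I*√3) + 1/6650 = 152951/6650 - 12*I*√3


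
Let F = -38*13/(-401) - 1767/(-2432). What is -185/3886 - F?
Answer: -200067915/99730304 ≈ -2.0061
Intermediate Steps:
F = 100525/51328 (F = -494*(-1/401) - 1767*(-1/2432) = 494/401 + 93/128 = 100525/51328 ≈ 1.9585)
-185/3886 - F = -185/3886 - 1*100525/51328 = -185*1/3886 - 100525/51328 = -185/3886 - 100525/51328 = -200067915/99730304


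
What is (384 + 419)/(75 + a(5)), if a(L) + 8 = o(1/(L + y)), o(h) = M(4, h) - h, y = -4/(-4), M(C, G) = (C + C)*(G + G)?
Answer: 1606/139 ≈ 11.554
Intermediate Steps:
M(C, G) = 4*C*G (M(C, G) = (2*C)*(2*G) = 4*C*G)
y = 1 (y = -4*(-1/4) = 1)
o(h) = 15*h (o(h) = 4*4*h - h = 16*h - h = 15*h)
a(L) = -8 + 15/(1 + L) (a(L) = -8 + 15/(L + 1) = -8 + 15/(1 + L))
(384 + 419)/(75 + a(5)) = (384 + 419)/(75 + (7 - 8*5)/(1 + 5)) = 803/(75 + (7 - 40)/6) = 803/(75 + (1/6)*(-33)) = 803/(75 - 11/2) = 803/(139/2) = 803*(2/139) = 1606/139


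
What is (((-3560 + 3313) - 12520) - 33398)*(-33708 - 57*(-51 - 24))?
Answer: 1358774445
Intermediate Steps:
(((-3560 + 3313) - 12520) - 33398)*(-33708 - 57*(-51 - 24)) = ((-247 - 12520) - 33398)*(-33708 - 57*(-75)) = (-12767 - 33398)*(-33708 + 4275) = -46165*(-29433) = 1358774445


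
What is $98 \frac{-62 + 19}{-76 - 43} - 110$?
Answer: $- \frac{1268}{17} \approx -74.588$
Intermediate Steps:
$98 \frac{-62 + 19}{-76 - 43} - 110 = 98 \left(- \frac{43}{-119}\right) - 110 = 98 \left(\left(-43\right) \left(- \frac{1}{119}\right)\right) - 110 = 98 \cdot \frac{43}{119} - 110 = \frac{602}{17} - 110 = - \frac{1268}{17}$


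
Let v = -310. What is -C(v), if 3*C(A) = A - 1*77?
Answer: 129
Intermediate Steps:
C(A) = -77/3 + A/3 (C(A) = (A - 1*77)/3 = (A - 77)/3 = (-77 + A)/3 = -77/3 + A/3)
-C(v) = -(-77/3 + (⅓)*(-310)) = -(-77/3 - 310/3) = -1*(-129) = 129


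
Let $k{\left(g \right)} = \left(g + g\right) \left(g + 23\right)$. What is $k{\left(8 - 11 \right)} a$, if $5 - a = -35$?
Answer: $-4800$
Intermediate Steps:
$k{\left(g \right)} = 2 g \left(23 + g\right)$
$a = 40$ ($a = 5 - -35 = 5 + 35 = 40$)
$k{\left(8 - 11 \right)} a = 2 \left(8 - 11\right) \left(23 + \left(8 - 11\right)\right) 40 = 2 \left(-3\right) \left(23 - 3\right) 40 = 2 \left(-3\right) 20 \cdot 40 = \left(-120\right) 40 = -4800$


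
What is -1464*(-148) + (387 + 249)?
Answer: 217308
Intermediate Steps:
-1464*(-148) + (387 + 249) = 216672 + 636 = 217308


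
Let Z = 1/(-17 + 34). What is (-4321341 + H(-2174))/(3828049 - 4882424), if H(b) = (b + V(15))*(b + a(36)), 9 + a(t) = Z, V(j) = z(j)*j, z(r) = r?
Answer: 162201/2560625 ≈ 0.063344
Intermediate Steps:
Z = 1/17 ≈ 0.058824
V(j) = j**2 (V(j) = j*j = j**2)
a(t) = -152/17 (a(t) = -9 + 1/17 = -152/17)
H(b) = (225 + b)*(-152/17 + b) (H(b) = (b + 15**2)*(b - 152/17) = (b + 225)*(-152/17 + b) = (225 + b)*(-152/17 + b))
(-4321341 + H(-2174))/(3828049 - 4882424) = (-4321341 + (-34200/17 + (-2174)**2 + (3673/17)*(-2174)))/(3828049 - 4882424) = (-4321341 + (-34200/17 + 4726276 - 7985102/17))/(-1054375) = (-4321341 + 72327390/17)*(-1/1054375) = -1135407/17*(-1/1054375) = 162201/2560625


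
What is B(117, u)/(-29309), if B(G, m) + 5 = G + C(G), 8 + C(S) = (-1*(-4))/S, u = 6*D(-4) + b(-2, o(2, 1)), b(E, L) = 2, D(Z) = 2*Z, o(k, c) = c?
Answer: -12172/3429153 ≈ -0.0035496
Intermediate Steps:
u = -46 (u = 6*(2*(-4)) + 2 = 6*(-8) + 2 = -48 + 2 = -46)
C(S) = -8 + 4/S (C(S) = -8 + (-1*(-4))/S = -8 + 4/S)
B(G, m) = -13 + G + 4/G (B(G, m) = -5 + (G + (-8 + 4/G)) = -5 + (-8 + G + 4/G) = -13 + G + 4/G)
B(117, u)/(-29309) = (-13 + 117 + 4/117)/(-29309) = (-13 + 117 + 4*(1/117))*(-1/29309) = (-13 + 117 + 4/117)*(-1/29309) = (12172/117)*(-1/29309) = -12172/3429153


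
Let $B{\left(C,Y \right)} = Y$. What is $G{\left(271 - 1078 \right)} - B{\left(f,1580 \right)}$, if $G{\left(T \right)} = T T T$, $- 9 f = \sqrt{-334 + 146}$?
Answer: $-525559523$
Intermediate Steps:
$f = - \frac{2 i \sqrt{47}}{9}$ ($f = - \frac{\sqrt{-334 + 146}}{9} = - \frac{\sqrt{-188}}{9} = - \frac{2 i \sqrt{47}}{9} \approx - 1.5235 i$)
$G{\left(T \right)} = T^{3}$ ($G{\left(T \right)} = T^{2} T = T^{3}$)
$G{\left(271 - 1078 \right)} - B{\left(f,1580 \right)} = \left(271 - 1078\right)^{3} - 1580 = \left(-807\right)^{3} - 1580 = -525557943 - 1580 = -525559523$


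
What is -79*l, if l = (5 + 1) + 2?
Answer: -632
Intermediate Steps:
l = 8 (l = 6 + 2 = 8)
-79*l = -79*8 = -1*632 = -632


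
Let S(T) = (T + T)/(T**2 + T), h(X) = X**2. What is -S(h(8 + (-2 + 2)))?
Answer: -2/65 ≈ -0.030769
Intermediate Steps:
S(T) = 2*T/(T + T**2) (S(T) = (2*T)/(T + T**2) = 2*T/(T + T**2))
-S(h(8 + (-2 + 2))) = -2/(1 + (8 + (-2 + 2))**2) = -2/(1 + (8 + 0)**2) = -2/(1 + 8**2) = -2/(1 + 64) = -2/65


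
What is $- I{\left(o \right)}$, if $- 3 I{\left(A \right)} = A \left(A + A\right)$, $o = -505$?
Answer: $\frac{510050}{3} \approx 1.7002 \cdot 10^{5}$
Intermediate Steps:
$I{\left(A \right)} = - \frac{2 A^{2}}{3}$ ($I{\left(A \right)} = - \frac{A \left(A + A\right)}{3} = - \frac{A 2 A}{3} = - \frac{2 A^{2}}{3}$)
$- I{\left(o \right)} = - \frac{\left(-2\right) \left(-505\right)^{2}}{3} = - \frac{\left(-2\right) 255025}{3} = \left(-1\right) \left(- \frac{510050}{3}\right) = \frac{510050}{3}$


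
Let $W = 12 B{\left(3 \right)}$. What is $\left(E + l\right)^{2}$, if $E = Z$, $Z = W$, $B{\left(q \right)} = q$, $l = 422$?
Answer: $209764$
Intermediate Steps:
$W = 36$ ($W = 12 \cdot 3 = 36$)
$Z = 36$
$E = 36$
$\left(E + l\right)^{2} = \left(36 + 422\right)^{2} = 458^{2} = 209764$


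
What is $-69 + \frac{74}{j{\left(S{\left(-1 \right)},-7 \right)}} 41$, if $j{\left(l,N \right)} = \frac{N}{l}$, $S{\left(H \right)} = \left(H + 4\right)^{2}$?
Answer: $- \frac{27789}{7} \approx -3969.9$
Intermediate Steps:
$S{\left(H \right)} = \left(4 + H\right)^{2}$
$-69 + \frac{74}{j{\left(S{\left(-1 \right)},-7 \right)}} 41 = -69 + \frac{74}{\left(-7\right) \frac{1}{\left(4 - 1\right)^{2}}} \cdot 41 = -69 + \frac{74}{\left(-7\right) \frac{1}{3^{2}}} \cdot 41 = -69 + \frac{74}{\left(-7\right) \frac{1}{9}} \cdot 41 = -69 + \frac{74}{- \frac{7}{9}} \cdot 41 = -69 + 74 \left(- \frac{9}{7}\right) 41 = -69 - \frac{27306}{7} = - \frac{27789}{7}$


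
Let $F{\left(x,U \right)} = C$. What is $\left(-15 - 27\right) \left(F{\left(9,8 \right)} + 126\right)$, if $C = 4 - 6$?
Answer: $-5208$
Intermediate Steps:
$C = -2$
$F{\left(x,U \right)} = -2$
$\left(-15 - 27\right) \left(F{\left(9,8 \right)} + 126\right) = \left(-15 - 27\right) \left(-2 + 126\right) = \left(-15 - 27\right) 124 = \left(-42\right) 124 = -5208$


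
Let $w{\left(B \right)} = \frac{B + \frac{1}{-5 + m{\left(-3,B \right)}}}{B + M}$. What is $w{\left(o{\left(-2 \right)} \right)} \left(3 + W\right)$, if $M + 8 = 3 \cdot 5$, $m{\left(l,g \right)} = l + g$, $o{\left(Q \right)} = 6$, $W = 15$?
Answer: $\frac{99}{13} \approx 7.6154$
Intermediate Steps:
$m{\left(l,g \right)} = g + l$
$M = 7$ ($M = -8 + 3 \cdot 5 = -8 + 15 = 7$)
$w{\left(B \right)} = \frac{B + \frac{1}{-8 + B}}{7 + B}$ ($w{\left(B \right)} = \frac{B + \frac{1}{-5 + \left(B - 3\right)}}{B + 7} = \frac{B + \frac{1}{-5 + \left(-3 + B\right)}}{7 + B} = \frac{B + \frac{1}{-8 + B}}{7 + B}$)
$w{\left(o{\left(-2 \right)} \right)} \left(3 + W\right) = \frac{1 + 6^{2} - 48}{-56 + 6^{2} - 6} \left(3 + 15\right) = \frac{1 + 36 - 48}{-56 + 36 - 6} \cdot 18 = \frac{1}{-26} \left(-11\right) 18 = \left(- \frac{1}{26}\right) \left(-11\right) 18 = \frac{11}{26} \cdot 18 = \frac{99}{13}$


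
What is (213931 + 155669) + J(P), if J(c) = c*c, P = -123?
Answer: 384729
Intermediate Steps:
J(c) = c²
(213931 + 155669) + J(P) = (213931 + 155669) + (-123)² = 369600 + 15129 = 384729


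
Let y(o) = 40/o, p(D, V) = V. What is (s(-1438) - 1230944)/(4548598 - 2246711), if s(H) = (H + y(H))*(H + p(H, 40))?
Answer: 560402180/1655056753 ≈ 0.33860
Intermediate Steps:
s(H) = (40 + H)*(H + 40/H) (s(H) = (H + 40/H)*(H + 40) = (H + 40/H)*(40 + H) = (40 + H)*(H + 40/H))
(s(-1438) - 1230944)/(4548598 - 2246711) = ((40 + (-1438)² + 40*(-1438) + 1600/(-1438)) - 1230944)/(4548598 - 2246711) = ((40 + 2067844 - 57520 + 1600*(-1/1438)) - 1230944)/2301887 = ((40 + 2067844 - 57520 - 800/719) - 1230944)*(1/2301887) = (1445450916/719 - 1230944)*(1/2301887) = (560402180/719)*(1/2301887) = 560402180/1655056753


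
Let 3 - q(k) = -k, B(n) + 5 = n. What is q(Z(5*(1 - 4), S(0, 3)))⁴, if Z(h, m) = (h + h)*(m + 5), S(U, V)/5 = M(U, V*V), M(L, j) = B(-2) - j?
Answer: 25765867368081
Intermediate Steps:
B(n) = -5 + n
M(L, j) = -7 - j (M(L, j) = (-5 - 2) - j = -7 - j)
S(U, V) = -35 - 5*V² (S(U, V) = 5*(-7 - V*V) = 5*(-7 - V²) = -35 - 5*V²)
Z(h, m) = 2*h*(5 + m) (Z(h, m) = (2*h)*(5 + m) = 2*h*(5 + m))
q(k) = 3 + k (q(k) = 3 - (-1)*k = 3 + k)
q(Z(5*(1 - 4), S(0, 3)))⁴ = (3 + 2*(5*(1 - 4))*(5 + (-35 - 5*3²)))⁴ = (3 + 2*(5*(-3))*(5 + (-35 - 5*9)))⁴ = (3 + 2*(-15)*(5 + (-35 - 45)))⁴ = (3 + 2*(-15)*(5 - 80))⁴ = (3 + 2*(-15)*(-75))⁴ = (3 + 2250)⁴ = 2253⁴ = 25765867368081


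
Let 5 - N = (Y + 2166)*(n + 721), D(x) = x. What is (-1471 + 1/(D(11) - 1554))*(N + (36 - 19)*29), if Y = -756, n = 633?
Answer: 4332147814068/1543 ≈ 2.8076e+9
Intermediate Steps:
N = -1909135 (N = 5 - (-756 + 2166)*(633 + 721) = 5 - 1410*1354 = 5 - 1*1909140 = 5 - 1909140 = -1909135)
(-1471 + 1/(D(11) - 1554))*(N + (36 - 19)*29) = (-1471 + 1/(11 - 1554))*(-1909135 + (36 - 19)*29) = (-1471 + 1/(-1543))*(-1909135 + 17*29) = (-1471 - 1/1543)*(-1909135 + 493) = -2269754/1543*(-1908642) = 4332147814068/1543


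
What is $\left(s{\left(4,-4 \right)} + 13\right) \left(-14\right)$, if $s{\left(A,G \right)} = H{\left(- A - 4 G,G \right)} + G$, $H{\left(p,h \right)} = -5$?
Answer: $-56$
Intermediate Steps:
$s{\left(A,G \right)} = -5 + G$
$\left(s{\left(4,-4 \right)} + 13\right) \left(-14\right) = \left(\left(-5 - 4\right) + 13\right) \left(-14\right) = \left(-9 + 13\right) \left(-14\right) = 4 \left(-14\right) = -56$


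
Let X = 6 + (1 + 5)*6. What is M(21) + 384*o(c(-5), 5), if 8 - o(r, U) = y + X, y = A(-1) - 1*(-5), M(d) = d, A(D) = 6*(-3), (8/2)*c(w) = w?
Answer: -8043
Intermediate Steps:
c(w) = w/4
A(D) = -18
y = -13 (y = -18 - 1*(-5) = -18 + 5 = -13)
X = 42 (X = 6 + 6*6 = 6 + 36 = 42)
o(r, U) = -21 (o(r, U) = 8 - (-13 + 42) = 8 - 1*29 = 8 - 29 = -21)
M(21) + 384*o(c(-5), 5) = 21 + 384*(-21) = 21 - 8064 = -8043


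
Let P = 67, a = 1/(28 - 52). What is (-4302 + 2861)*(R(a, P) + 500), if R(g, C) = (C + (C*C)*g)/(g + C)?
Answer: -1153691979/1607 ≈ -7.1792e+5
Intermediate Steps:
a = -1/24 (a = 1/(-24) = -1/24 ≈ -0.041667)
R(g, C) = (C + g*C²)/(C + g) (R(g, C) = (C + C²*g)/(C + g) = (C + g*C²)/(C + g))
(-4302 + 2861)*(R(a, P) + 500) = (-4302 + 2861)*(67*(1 + 67*(-1/24))/(67 - 1/24) + 500) = -1441*(67*(1 - 67/24)/(1607/24) + 500) = -1441*(67*(24/1607)*(-43/24) + 500) = -1441*(-2881/1607 + 500) = -1441*800619/1607 = -1153691979/1607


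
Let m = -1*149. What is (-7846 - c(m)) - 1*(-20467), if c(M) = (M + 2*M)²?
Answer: -187188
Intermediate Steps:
m = -149
c(M) = 9*M² (c(M) = (3*M)² = 9*M²)
(-7846 - c(m)) - 1*(-20467) = (-7846 - 9*(-149)²) - 1*(-20467) = (-7846 - 9*22201) + 20467 = (-7846 - 1*199809) + 20467 = (-7846 - 199809) + 20467 = -207655 + 20467 = -187188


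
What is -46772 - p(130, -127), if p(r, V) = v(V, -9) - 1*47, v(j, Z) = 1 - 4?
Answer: -46722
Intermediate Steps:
v(j, Z) = -3
p(r, V) = -50 (p(r, V) = -3 - 1*47 = -3 - 47 = -50)
-46772 - p(130, -127) = -46772 - 1*(-50) = -46772 + 50 = -46722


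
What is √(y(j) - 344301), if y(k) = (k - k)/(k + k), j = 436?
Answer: I*√344301 ≈ 586.77*I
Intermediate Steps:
y(k) = 0 (y(k) = 0/((2*k)) = 0*(1/(2*k)) = 0)
√(y(j) - 344301) = √(0 - 344301) = √(-344301) = I*√344301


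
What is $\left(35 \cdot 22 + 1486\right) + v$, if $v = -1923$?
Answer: $333$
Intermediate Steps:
$\left(35 \cdot 22 + 1486\right) + v = \left(35 \cdot 22 + 1486\right) - 1923 = \left(770 + 1486\right) - 1923 = 2256 - 1923 = 333$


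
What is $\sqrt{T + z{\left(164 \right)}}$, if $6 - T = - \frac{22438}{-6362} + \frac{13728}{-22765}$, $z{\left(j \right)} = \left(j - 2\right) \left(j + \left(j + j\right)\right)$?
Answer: $\frac{\sqrt{417983873163297218095}}{72415465} \approx 282.32$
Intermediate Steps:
$z{\left(j \right)} = 3 j \left(-2 + j\right)$ ($z{\left(j \right)} = \left(-2 + j\right) \left(j + 2 j\right) = \left(-2 + j\right) 3 j = 3 j \left(-2 + j\right)$)
$T = \frac{222761023}{72415465}$ ($T = 6 - \left(- \frac{22438}{-6362} + \frac{13728}{-22765}\right) = 6 - \left(\left(-22438\right) \left(- \frac{1}{6362}\right) + 13728 \left(- \frac{1}{22765}\right)\right) = 6 - \left(\frac{11219}{3181} - \frac{13728}{22765}\right) = 6 - \frac{211731767}{72415465} = \frac{222761023}{72415465} \approx 3.0762$)
$\sqrt{T + z{\left(164 \right)}} = \sqrt{\frac{222761023}{72415465} + 3 \cdot 164 \left(-2 + 164\right)} = \sqrt{\frac{222761023}{72415465} + 3 \cdot 164 \cdot 162} = \sqrt{\frac{222761023}{72415465} + 79704} = \sqrt{\frac{5772024983383}{72415465}} = \frac{\sqrt{417983873163297218095}}{72415465}$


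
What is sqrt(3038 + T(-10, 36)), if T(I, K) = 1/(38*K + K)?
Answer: sqrt(166348767)/234 ≈ 55.118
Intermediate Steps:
T(I, K) = 1/(39*K)
sqrt(3038 + T(-10, 36)) = sqrt(3038 + (1/39)/36) = sqrt(3038 + (1/39)*(1/36)) = sqrt(3038 + 1/1404) = sqrt(4265353/1404) = sqrt(166348767)/234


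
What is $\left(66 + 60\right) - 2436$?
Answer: $-2310$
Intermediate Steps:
$\left(66 + 60\right) - 2436 = 126 - 2436 = -2310$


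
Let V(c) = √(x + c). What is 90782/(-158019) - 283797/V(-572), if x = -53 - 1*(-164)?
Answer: -90782/158019 + 283797*I*√461/461 ≈ -0.5745 + 13218.0*I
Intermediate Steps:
x = 111 (x = -53 + 164 = 111)
V(c) = √(111 + c)
90782/(-158019) - 283797/V(-572) = 90782/(-158019) - 283797/√(111 - 572) = 90782*(-1/158019) - 283797*(-I*√461/461) = -90782/158019 - 283797*(-I*√461/461) = -90782/158019 - (-283797)*I*√461/461 = -90782/158019 + 283797*I*√461/461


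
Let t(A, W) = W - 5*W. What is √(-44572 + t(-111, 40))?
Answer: 2*I*√11183 ≈ 211.5*I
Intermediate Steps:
t(A, W) = -4*W
√(-44572 + t(-111, 40)) = √(-44572 - 4*40) = √(-44572 - 160) = √(-44732) = 2*I*√11183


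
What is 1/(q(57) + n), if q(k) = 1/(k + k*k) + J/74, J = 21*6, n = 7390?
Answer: 122322/904167895 ≈ 0.00013529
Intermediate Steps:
J = 126
q(k) = 63/37 + 1/(k + k²) (q(k) = 1/(k + k*k) + 126/74 = 1/(k + k²) + 126*(1/74) = 1/(k + k²) + 63/37 = 63/37 + 1/(k + k²))
1/(q(57) + n) = 1/((1/37)*(37 + 63*57 + 63*57²)/(57*(1 + 57)) + 7390) = 1/((1/37)*(1/57)*(37 + 3591 + 63*3249)/58 + 7390) = 1/((1/37)*(1/57)*(1/58)*(37 + 3591 + 204687) + 7390) = 1/((1/37)*(1/57)*(1/58)*208315 + 7390) = 1/(208315/122322 + 7390) = 1/(904167895/122322) = 122322/904167895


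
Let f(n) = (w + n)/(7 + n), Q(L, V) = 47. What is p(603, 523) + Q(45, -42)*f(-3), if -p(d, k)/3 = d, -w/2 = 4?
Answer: -7753/4 ≈ -1938.3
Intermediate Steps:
w = -8 (w = -2*4 = -8)
p(d, k) = -3*d
f(n) = (-8 + n)/(7 + n)
p(603, 523) + Q(45, -42)*f(-3) = -3*603 + 47*((-8 - 3)/(7 - 3)) = -1809 + 47*(-11/4) = -1809 - 517/4 = -7753/4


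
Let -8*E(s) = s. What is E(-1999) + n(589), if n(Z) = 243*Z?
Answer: 1147015/8 ≈ 1.4338e+5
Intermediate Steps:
E(s) = -s/8
E(-1999) + n(589) = -⅛*(-1999) + 243*589 = 1999/8 + 143127 = 1147015/8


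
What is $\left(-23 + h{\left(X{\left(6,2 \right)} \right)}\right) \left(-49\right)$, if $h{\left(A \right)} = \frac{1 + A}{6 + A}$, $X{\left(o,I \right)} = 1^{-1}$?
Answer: $1113$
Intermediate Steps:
$X{\left(o,I \right)} = 1$
$h{\left(A \right)} = \frac{1 + A}{6 + A}$
$\left(-23 + h{\left(X{\left(6,2 \right)} \right)}\right) \left(-49\right) = \left(-23 + \frac{1 + 1}{6 + 1}\right) \left(-49\right) = \left(-23 + \frac{1}{7} \cdot 2\right) \left(-49\right) = \left(-23 + \frac{2}{7}\right) \left(-49\right) = \left(- \frac{159}{7}\right) \left(-49\right) = 1113$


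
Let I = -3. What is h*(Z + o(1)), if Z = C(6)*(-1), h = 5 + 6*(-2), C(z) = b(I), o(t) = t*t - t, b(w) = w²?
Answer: 63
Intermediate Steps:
o(t) = t² - t
C(z) = 9 (C(z) = (-3)² = 9)
h = -7 (h = 5 - 12 = -7)
Z = -9 (Z = 9*(-1) = -9)
h*(Z + o(1)) = -7*(-9 + 1*(-1 + 1)) = -7*(-9 + 1*0) = -7*(-9 + 0) = -7*(-9) = 63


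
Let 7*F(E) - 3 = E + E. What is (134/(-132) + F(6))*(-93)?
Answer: -16151/154 ≈ -104.88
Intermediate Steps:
F(E) = 3/7 + 2*E/7 (F(E) = 3/7 + (E + E)/7 = 3/7 + (2*E)/7 = 3/7 + 2*E/7)
(134/(-132) + F(6))*(-93) = (134/(-132) + (3/7 + (2/7)*6))*(-93) = (134*(-1/132) + (3/7 + 12/7))*(-93) = (-67/66 + 15/7)*(-93) = (521/462)*(-93) = -16151/154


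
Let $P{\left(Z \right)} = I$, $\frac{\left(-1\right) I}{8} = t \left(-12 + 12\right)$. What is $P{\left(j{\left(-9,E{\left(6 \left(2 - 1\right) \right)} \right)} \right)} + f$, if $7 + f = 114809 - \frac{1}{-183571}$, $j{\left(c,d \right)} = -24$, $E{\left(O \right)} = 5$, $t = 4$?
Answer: $\frac{21074317943}{183571} \approx 1.148 \cdot 10^{5}$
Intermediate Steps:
$I = 0$ ($I = - 8 \cdot 4 \left(-12 + 12\right) = - 8 \cdot 4 \cdot 0 = \left(-8\right) 0 = 0$)
$P{\left(Z \right)} = 0$
$f = \frac{21074317943}{183571}$ ($f = -7 + \left(114809 - \frac{1}{-183571}\right) = -7 + \left(114809 - - \frac{1}{183571}\right) = -7 + \left(114809 + \frac{1}{183571}\right) = -7 + \frac{21075602940}{183571} = \frac{21074317943}{183571} \approx 1.148 \cdot 10^{5}$)
$P{\left(j{\left(-9,E{\left(6 \left(2 - 1\right) \right)} \right)} \right)} + f = 0 + \frac{21074317943}{183571} = \frac{21074317943}{183571}$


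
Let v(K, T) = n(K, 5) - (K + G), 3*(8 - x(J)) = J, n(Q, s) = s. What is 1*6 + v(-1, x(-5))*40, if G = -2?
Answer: 326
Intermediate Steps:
x(J) = 8 - J/3
v(K, T) = 7 - K (v(K, T) = 5 - (K - 2) = 5 - (-2 + K) = 5 + (2 - K) = 7 - K)
1*6 + v(-1, x(-5))*40 = 1*6 + (7 - 1*(-1))*40 = 6 + (7 + 1)*40 = 6 + 8*40 = 6 + 320 = 326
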